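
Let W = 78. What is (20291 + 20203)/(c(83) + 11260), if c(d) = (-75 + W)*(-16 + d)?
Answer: 40494/11461 ≈ 3.5332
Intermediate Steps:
c(d) = -48 + 3*d (c(d) = (-75 + 78)*(-16 + d) = 3*(-16 + d) = -48 + 3*d)
(20291 + 20203)/(c(83) + 11260) = (20291 + 20203)/((-48 + 3*83) + 11260) = 40494/((-48 + 249) + 11260) = 40494/(201 + 11260) = 40494/11461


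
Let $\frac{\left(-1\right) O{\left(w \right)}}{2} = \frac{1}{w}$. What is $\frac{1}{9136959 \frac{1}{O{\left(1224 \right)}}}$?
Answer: $- \frac{1}{5591818908} \approx -1.7883 \cdot 10^{-10}$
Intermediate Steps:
$O{\left(w \right)} = - \frac{2}{w}$
$\frac{1}{9136959 \frac{1}{O{\left(1224 \right)}}} = \frac{1}{9136959 \frac{1}{\left(-2\right) \frac{1}{1224}}} = \frac{1}{9136959 \frac{1}{- \frac{1}{612}}} = \frac{1}{9136959 \left(-612\right)} = \frac{1}{-5591818908} = - \frac{1}{5591818908}$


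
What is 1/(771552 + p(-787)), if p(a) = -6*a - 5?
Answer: 1/776269 ≈ 1.2882e-6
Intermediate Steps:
p(a) = -5 - 6*a
1/(771552 + p(-787)) = 1/(771552 + (-5 - 6*(-787))) = 1/(771552 + (-5 + 4722)) = 1/(771552 + 4717) = 1/776269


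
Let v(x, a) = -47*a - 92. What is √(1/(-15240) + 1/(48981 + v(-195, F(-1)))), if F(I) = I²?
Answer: I*√1563232412010/186088020 ≈ 0.0067188*I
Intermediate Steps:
v(x, a) = -92 - 47*a
√(1/(-15240) + 1/(48981 + v(-195, F(-1)))) = √(1/(-15240) + 1/(48981 + (-92 - 47*(-1)²))) = √(-1/15240 + 1/(48981 + (-92 - 47*1))) = √(-1/15240 + 1/(48981 + (-92 - 47))) = √(-1/15240 + 1/(48981 - 139)) = √(-1/15240 + 1/48842) = √(-16801/372176040) = I*√1563232412010/186088020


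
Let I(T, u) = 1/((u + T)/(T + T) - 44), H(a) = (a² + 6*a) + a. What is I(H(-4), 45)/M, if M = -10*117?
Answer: 4/212355 ≈ 1.8836e-5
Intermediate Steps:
H(a) = a² + 7*a
I(T, u) = 1/(-44 + (T + u)/(2*T)) (I(T, u) = 1/((T + u)/((2*T)) - 44) = 1/((T + u)*(1/(2*T)) - 44) = 1/((T + u)/(2*T) - 44) = 1/(-44 + (T + u)/(2*T)))
M = -1170
I(H(-4), 45)/M = (2*(-4*(7 - 4))/(45 - (-348)*(7 - 4)))/(-1170) = (2*(-4*3)/(45 - (-348)*3))*(-1/1170) = (2*(-12)/(45 - 87*(-12)))*(-1/1170) = (2*(-12)/(45 + 1044))*(-1/1170) = (2*(-12)/1089)*(-1/1170) = (2*(-12)*(1/1089))*(-1/1170) = -8/363*(-1/1170) = 4/212355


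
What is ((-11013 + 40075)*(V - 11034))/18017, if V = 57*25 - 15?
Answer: -279692688/18017 ≈ -15524.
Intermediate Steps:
V = 1410 (V = 1425 - 15 = 1410)
((-11013 + 40075)*(V - 11034))/18017 = ((-11013 + 40075)*(1410 - 11034))/18017 = (29062*(-9624))*(1/18017) = -279692688*1/18017 = -279692688/18017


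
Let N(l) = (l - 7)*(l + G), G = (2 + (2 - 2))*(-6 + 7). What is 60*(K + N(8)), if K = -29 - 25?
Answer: -2640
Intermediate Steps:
K = -54
G = 2 (G = (2 + 0)*1 = 2*1 = 2)
N(l) = (-7 + l)*(2 + l) (N(l) = (l - 7)*(l + 2) = (-7 + l)*(2 + l))
60*(K + N(8)) = 60*(-54 + (-14 + 8² - 5*8)) = 60*(-54 + (-14 + 64 - 40)) = 60*(-54 + 10) = 60*(-44) = -2640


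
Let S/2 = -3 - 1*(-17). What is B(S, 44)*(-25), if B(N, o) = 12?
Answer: -300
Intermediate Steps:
S = 28 (S = 2*(-3 - 1*(-17)) = 2*(-3 + 17) = 2*14 = 28)
B(S, 44)*(-25) = 12*(-25) = -300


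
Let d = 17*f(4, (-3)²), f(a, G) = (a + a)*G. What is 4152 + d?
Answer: 5376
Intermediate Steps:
f(a, G) = 2*G*a (f(a, G) = (2*a)*G = 2*G*a)
d = 1224 (d = 17*(2*(-3)²*4) = 17*(2*9*4) = 17*72 = 1224)
4152 + d = 4152 + 1224 = 5376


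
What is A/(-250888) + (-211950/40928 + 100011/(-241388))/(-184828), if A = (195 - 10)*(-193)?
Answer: 1197335337794851/8411516839820864 ≈ 0.14234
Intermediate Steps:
A = -35705 (A = 185*(-193) = -35705)
A/(-250888) + (-211950/40928 + 100011/(-241388))/(-184828) = -35705/(-250888) + (-211950/40928 + 100011/(-241388))/(-184828) = -35705*(-1/250888) + (-211950*1/40928 + 100011*(-1/241388))*(-1/184828) = 35705/250888 + (-105975/20464 - 2703/6524)*(-1/184828) = 35705/250888 - 186673773/33376784*(-1/184828) = 35705/250888 + 8116251/268215836224 = 1197335337794851/8411516839820864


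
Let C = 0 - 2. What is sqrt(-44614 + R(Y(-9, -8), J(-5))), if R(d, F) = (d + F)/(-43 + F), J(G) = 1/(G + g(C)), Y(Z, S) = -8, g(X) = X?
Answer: I*sqrt(4068958042)/302 ≈ 211.22*I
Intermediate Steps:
C = -2
J(G) = 1/(-2 + G) (J(G) = 1/(G - 2) = 1/(-2 + G))
R(d, F) = (F + d)/(-43 + F)
sqrt(-44614 + R(Y(-9, -8), J(-5))) = sqrt(-44614 + (1/(-2 - 5) - 8)/(-43 + 1/(-2 - 5))) = sqrt(-44614 + (1/(-7) - 8)/(-43 + 1/(-7))) = sqrt(-44614 + (-1/7 - 8)/(-43 - 1/7)) = sqrt(-44614 - 57/7/(-302/7)) = sqrt(-44614 - 7/302*(-57/7)) = sqrt(-44614 + 57/302) = sqrt(-13473371/302) = I*sqrt(4068958042)/302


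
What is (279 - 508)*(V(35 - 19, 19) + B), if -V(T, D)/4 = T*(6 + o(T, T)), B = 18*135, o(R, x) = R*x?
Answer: 3283402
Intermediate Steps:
B = 2430
V(T, D) = -4*T*(6 + T²) (V(T, D) = -4*T*(6 + T*T) = -4*T*(6 + T²))
(279 - 508)*(V(35 - 19, 19) + B) = (279 - 508)*(-4*(35 - 19)*(6 + (35 - 19)²) + 2430) = -229*(-4*16*(6 + 16²) + 2430) = -229*(-4*16*(6 + 256) + 2430) = -229*(-4*16*262 + 2430) = -229*(-16768 + 2430) = -229*(-14338) = 3283402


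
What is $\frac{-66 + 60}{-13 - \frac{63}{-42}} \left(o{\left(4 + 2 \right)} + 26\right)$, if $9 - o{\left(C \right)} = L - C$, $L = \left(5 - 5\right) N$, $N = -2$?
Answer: $\frac{492}{23} \approx 21.391$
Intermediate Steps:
$L = 0$ ($L = \left(5 - 5\right) \left(-2\right) = 0 \left(-2\right) = 0$)
$o{\left(C \right)} = 9 + C$ ($o{\left(C \right)} = 9 - \left(0 - C\right) = 9 - - C = 9 + C$)
$\frac{-66 + 60}{-13 - \frac{63}{-42}} \left(o{\left(4 + 2 \right)} + 26\right) = \frac{-66 + 60}{-13 - \frac{63}{-42}} \left(\left(9 + \left(4 + 2\right)\right) + 26\right) = - \frac{6}{-13 - - \frac{3}{2}} \left(\left(9 + 6\right) + 26\right) = - \frac{6}{-13 + \frac{3}{2}} \left(15 + 26\right) = - \frac{6}{- \frac{23}{2}} \cdot 41 = \left(-6\right) \left(- \frac{2}{23}\right) 41 = \frac{12}{23} \cdot 41 = \frac{492}{23}$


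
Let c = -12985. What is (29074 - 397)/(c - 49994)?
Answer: -9559/20993 ≈ -0.45534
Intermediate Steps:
(29074 - 397)/(c - 49994) = (29074 - 397)/(-12985 - 49994) = 28677/(-62979) = 28677*(-1/62979) = -9559/20993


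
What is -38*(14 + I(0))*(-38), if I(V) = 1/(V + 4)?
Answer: 20577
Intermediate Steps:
I(V) = 1/(4 + V)
-38*(14 + I(0))*(-38) = -38*(14 + 1/(4 + 0))*(-38) = -38*(14 + 1/4)*(-38) = -38*(14 + ¼)*(-38) = -38*57/4*(-38) = -1083/2*(-38) = 20577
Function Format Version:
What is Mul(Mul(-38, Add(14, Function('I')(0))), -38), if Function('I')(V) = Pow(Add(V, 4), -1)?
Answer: 20577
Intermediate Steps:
Function('I')(V) = Pow(Add(4, V), -1)
Mul(Mul(-38, Add(14, Function('I')(0))), -38) = Mul(Mul(-38, Add(14, Pow(Add(4, 0), -1))), -38) = Mul(Mul(-38, Add(14, Pow(4, -1))), -38) = Mul(Mul(-38, Add(14, Rational(1, 4))), -38) = Mul(Mul(-38, Rational(57, 4)), -38) = Mul(Rational(-1083, 2), -38) = 20577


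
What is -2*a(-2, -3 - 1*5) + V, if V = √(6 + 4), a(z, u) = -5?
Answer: 10 + √10 ≈ 13.162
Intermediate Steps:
V = √10 ≈ 3.1623
-2*a(-2, -3 - 1*5) + V = -2*(-5) + √10 = 10 + √10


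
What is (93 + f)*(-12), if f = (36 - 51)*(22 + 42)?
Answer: 10404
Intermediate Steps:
f = -960 (f = -15*64 = -960)
(93 + f)*(-12) = (93 - 960)*(-12) = -867*(-12) = 10404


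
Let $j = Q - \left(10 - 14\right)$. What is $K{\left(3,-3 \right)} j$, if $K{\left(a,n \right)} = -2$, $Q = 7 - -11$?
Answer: $-44$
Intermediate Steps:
$Q = 18$ ($Q = 7 + 11 = 18$)
$j = 22$ ($j = 18 - \left(10 - 14\right) = 18 - -4 = 18 + 4 = 22$)
$K{\left(3,-3 \right)} j = \left(-2\right) 22 = -44$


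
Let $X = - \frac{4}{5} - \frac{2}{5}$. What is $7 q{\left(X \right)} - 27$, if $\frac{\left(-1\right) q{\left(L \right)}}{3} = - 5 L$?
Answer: $-153$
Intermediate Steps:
$X = - \frac{6}{5}$ ($X = \left(-4\right) \frac{1}{5} - \frac{2}{5} = - \frac{4}{5} - \frac{2}{5} = - \frac{6}{5} \approx -1.2$)
$q{\left(L \right)} = 15 L$ ($q{\left(L \right)} = - 3 \left(- 5 L\right) = 15 L$)
$7 q{\left(X \right)} - 27 = 7 \cdot 15 \left(- \frac{6}{5}\right) - 27 = 7 \left(-18\right) - 27 = -126 - 27 = -153$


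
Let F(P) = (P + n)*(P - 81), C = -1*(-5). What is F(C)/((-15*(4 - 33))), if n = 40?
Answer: -228/29 ≈ -7.8621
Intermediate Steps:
C = 5
F(P) = (-81 + P)*(40 + P) (F(P) = (P + 40)*(P - 81) = (40 + P)*(-81 + P) = (-81 + P)*(40 + P))
F(C)/((-15*(4 - 33))) = (-3240 + 5² - 41*5)/((-15*(4 - 33))) = (-3240 + 25 - 205)/((-15*(-29))) = -3420/435 = -3420*1/435 = -228/29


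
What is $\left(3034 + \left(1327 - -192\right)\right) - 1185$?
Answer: $3368$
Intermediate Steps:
$\left(3034 + \left(1327 - -192\right)\right) - 1185 = \left(3034 + \left(1327 + 192\right)\right) - 1185 = \left(3034 + 1519\right) - 1185 = 4553 - 1185 = 3368$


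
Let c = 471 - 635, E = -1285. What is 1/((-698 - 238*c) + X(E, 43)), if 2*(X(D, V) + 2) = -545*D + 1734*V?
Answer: 2/851551 ≈ 2.3487e-6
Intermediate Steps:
c = -164
X(D, V) = -2 + 867*V - 545*D/2 (X(D, V) = -2 + (-545*D + 1734*V)/2 = -2 + (867*V - 545*D/2) = -2 + 867*V - 545*D/2)
1/((-698 - 238*c) + X(E, 43)) = 1/((-698 - 238*(-164)) + (-2 + 867*43 - 545/2*(-1285))) = 1/((-698 + 39032) + (-2 + 37281 + 700325/2)) = 1/(38334 + 774883/2) = 1/(851551/2) = 2/851551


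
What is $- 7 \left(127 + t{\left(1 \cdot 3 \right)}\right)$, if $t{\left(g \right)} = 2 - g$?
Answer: $-882$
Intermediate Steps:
$- 7 \left(127 + t{\left(1 \cdot 3 \right)}\right) = - 7 \left(127 + \left(2 - 1 \cdot 3\right)\right) = - 7 \left(127 + \left(2 - 3\right)\right) = - 7 \left(127 - 1\right) = \left(-7\right) 126 = -882$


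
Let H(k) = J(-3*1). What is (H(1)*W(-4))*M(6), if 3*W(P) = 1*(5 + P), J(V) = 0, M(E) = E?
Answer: 0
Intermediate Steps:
W(P) = 5/3 + P/3 (W(P) = (1*(5 + P))/3 = (5 + P)/3 = 5/3 + P/3)
H(k) = 0
(H(1)*W(-4))*M(6) = (0*(5/3 + (⅓)*(-4)))*6 = (0*(5/3 - 4/3))*6 = (0*(⅓))*6 = 0*6 = 0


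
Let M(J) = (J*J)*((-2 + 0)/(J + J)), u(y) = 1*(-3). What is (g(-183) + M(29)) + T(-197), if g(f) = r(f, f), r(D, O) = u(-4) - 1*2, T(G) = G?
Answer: -231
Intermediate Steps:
u(y) = -3
r(D, O) = -5 (r(D, O) = -3 - 1*2 = -3 - 2 = -5)
g(f) = -5
M(J) = -J (M(J) = J²*(-2*1/(2*J)) = J²*(-1/J) = -J)
(g(-183) + M(29)) + T(-197) = (-5 - 1*29) - 197 = (-5 - 29) - 197 = -34 - 197 = -231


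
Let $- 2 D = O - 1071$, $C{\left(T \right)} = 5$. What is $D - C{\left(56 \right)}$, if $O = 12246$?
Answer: $- \frac{11185}{2} \approx -5592.5$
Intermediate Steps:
$D = - \frac{11175}{2}$ ($D = - \frac{12246 - 1071}{2} = \left(- \frac{1}{2}\right) 11175 = - \frac{11175}{2} \approx -5587.5$)
$D - C{\left(56 \right)} = - \frac{11175}{2} - 5 = - \frac{11185}{2}$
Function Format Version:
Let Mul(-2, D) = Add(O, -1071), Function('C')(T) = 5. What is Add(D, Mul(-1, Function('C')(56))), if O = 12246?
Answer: Rational(-11185, 2) ≈ -5592.5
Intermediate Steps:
D = Rational(-11175, 2) (D = Mul(Rational(-1, 2), Add(12246, -1071)) = Mul(Rational(-1, 2), 11175) = Rational(-11175, 2) ≈ -5587.5)
Add(D, Mul(-1, Function('C')(56))) = Add(Rational(-11175, 2), Mul(-1, 5)) = Add(Rational(-11175, 2), -5) = Rational(-11185, 2)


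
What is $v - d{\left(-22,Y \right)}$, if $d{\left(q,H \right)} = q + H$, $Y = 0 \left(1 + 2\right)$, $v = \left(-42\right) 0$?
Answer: $22$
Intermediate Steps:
$v = 0$
$Y = 0$ ($Y = 0 \cdot 3 = 0$)
$d{\left(q,H \right)} = H + q$
$v - d{\left(-22,Y \right)} = 0 - \left(0 - 22\right) = 0 - -22 = 0 + 22 = 22$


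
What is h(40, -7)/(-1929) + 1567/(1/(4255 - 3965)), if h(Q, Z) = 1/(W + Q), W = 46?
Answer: 75387210419/165894 ≈ 4.5443e+5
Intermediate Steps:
h(Q, Z) = 1/(46 + Q)
h(40, -7)/(-1929) + 1567/(1/(4255 - 3965)) = 1/((46 + 40)*(-1929)) + 1567/(1/(4255 - 3965)) = -1/1929/86 + 1567/(1/290) = (1/86)*(-1/1929) + 1567/(1/290) = -1/165894 + 1567*290 = -1/165894 + 454430 = 75387210419/165894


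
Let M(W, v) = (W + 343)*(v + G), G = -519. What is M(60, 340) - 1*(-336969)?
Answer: 264832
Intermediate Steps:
M(W, v) = (-519 + v)*(343 + W) (M(W, v) = (W + 343)*(v - 519) = (343 + W)*(-519 + v) = (-519 + v)*(343 + W))
M(60, 340) - 1*(-336969) = (-178017 - 519*60 + 343*340 + 60*340) - 1*(-336969) = (-178017 - 31140 + 116620 + 20400) + 336969 = -72137 + 336969 = 264832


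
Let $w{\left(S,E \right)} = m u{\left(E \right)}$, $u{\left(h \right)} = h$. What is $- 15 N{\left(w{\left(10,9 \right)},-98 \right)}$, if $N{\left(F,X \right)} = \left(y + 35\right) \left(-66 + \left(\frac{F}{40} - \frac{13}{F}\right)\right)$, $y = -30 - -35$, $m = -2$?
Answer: $\frac{118310}{3} \approx 39437.0$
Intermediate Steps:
$y = 5$ ($y = -30 + 35 = 5$)
$w{\left(S,E \right)} = - 2 E$
$N{\left(F,X \right)} = -2640 + F - \frac{520}{F}$ ($N{\left(F,X \right)} = \left(5 + 35\right) \left(-66 + \left(\frac{F}{40} - \frac{13}{F}\right)\right) = 40 \left(-66 + \left(F \frac{1}{40} - \frac{13}{F}\right)\right) = 40 \left(-66 + \left(\frac{F}{40} - \frac{13}{F}\right)\right) = 40 \left(-66 + \left(- \frac{13}{F} + \frac{F}{40}\right)\right) = 40 \left(-66 - \frac{13}{F} + \frac{F}{40}\right) = -2640 + F - \frac{520}{F}$)
$- 15 N{\left(w{\left(10,9 \right)},-98 \right)} = - 15 \left(-2640 - 18 - \frac{520}{\left(-2\right) 9}\right) = - 15 \left(-2640 - 18 - \frac{520}{-18}\right) = - 15 \left(-2640 - 18 - - \frac{260}{9}\right) = - 15 \left(-2640 - 18 + \frac{260}{9}\right) = \left(-15\right) \left(- \frac{23662}{9}\right) = \frac{118310}{3}$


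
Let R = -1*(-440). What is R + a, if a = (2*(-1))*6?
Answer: 428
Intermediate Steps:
R = 440
a = -12 (a = -2*6 = -12)
R + a = 440 - 12 = 428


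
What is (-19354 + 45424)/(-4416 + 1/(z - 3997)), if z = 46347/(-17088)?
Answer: -296968075635/50303455936 ≈ -5.9035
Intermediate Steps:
z = -15449/5696 (z = 46347*(-1/17088) = -15449/5696 ≈ -2.7123)
(-19354 + 45424)/(-4416 + 1/(z - 3997)) = (-19354 + 45424)/(-4416 + 1/(-15449/5696 - 3997)) = 26070/(-4416 + 1/(-22782361/5696)) = 26070/(-4416 - 5696/22782361) = 26070/(-100606911872/22782361) = 26070*(-22782361/100606911872) = -296968075635/50303455936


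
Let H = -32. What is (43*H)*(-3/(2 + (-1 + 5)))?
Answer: 688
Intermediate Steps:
(43*H)*(-3/(2 + (-1 + 5))) = (43*(-32))*(-3/(2 + (-1 + 5))) = -1376*(-3)/(2 + 4) = -1376*(-3)/6 = -688*(-3)/3 = -1376*(-½) = 688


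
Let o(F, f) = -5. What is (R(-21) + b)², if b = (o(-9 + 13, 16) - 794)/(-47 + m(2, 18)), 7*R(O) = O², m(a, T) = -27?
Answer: 29822521/5476 ≈ 5446.0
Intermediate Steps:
R(O) = O²/7
b = 799/74 (b = (-5 - 794)/(-47 - 27) = -799/(-74) = -799*(-1/74) = 799/74 ≈ 10.797)
(R(-21) + b)² = ((⅐)*(-21)² + 799/74)² = ((⅐)*441 + 799/74)² = (63 + 799/74)² = (5461/74)² = 29822521/5476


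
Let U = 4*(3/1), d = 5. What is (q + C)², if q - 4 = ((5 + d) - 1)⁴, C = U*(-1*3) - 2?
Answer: 42601729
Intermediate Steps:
U = 12 (U = 4*(3*1) = 4*3 = 12)
C = -38 (C = 12*(-1*3) - 2 = 12*(-3) - 2 = -36 - 2 = -38)
q = 6565 (q = 4 + ((5 + 5) - 1)⁴ = 4 + (10 - 1)⁴ = 4 + 9⁴ = 4 + 6561 = 6565)
(q + C)² = (6565 - 38)² = 6527² = 42601729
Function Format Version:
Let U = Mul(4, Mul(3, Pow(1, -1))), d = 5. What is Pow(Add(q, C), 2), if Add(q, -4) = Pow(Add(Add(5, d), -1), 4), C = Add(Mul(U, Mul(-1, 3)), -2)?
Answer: 42601729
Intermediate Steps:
U = 12 (U = Mul(4, Mul(3, 1)) = Mul(4, 3) = 12)
C = -38 (C = Add(Mul(12, Mul(-1, 3)), -2) = Add(Mul(12, -3), -2) = Add(-36, -2) = -38)
q = 6565 (q = Add(4, Pow(Add(Add(5, 5), -1), 4)) = Add(4, Pow(Add(10, -1), 4)) = Add(4, Pow(9, 4)) = Add(4, 6561) = 6565)
Pow(Add(q, C), 2) = Pow(Add(6565, -38), 2) = Pow(6527, 2) = 42601729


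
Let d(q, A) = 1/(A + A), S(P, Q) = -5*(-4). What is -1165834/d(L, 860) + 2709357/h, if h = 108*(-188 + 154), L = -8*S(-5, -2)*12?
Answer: -2454407906639/1224 ≈ -2.0052e+9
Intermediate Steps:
S(P, Q) = 20
L = -1920 (L = -8*20*12 = -160*12 = -1920)
h = -3672 (h = 108*(-34) = -3672)
d(q, A) = 1/(2*A)
-1165834/d(L, 860) + 2709357/h = -1165834/((1/2)/860) + 2709357/(-3672) = -1165834/((1/2)*(1/860)) + 2709357*(-1/3672) = -1165834/1/1720 - 903119/1224 = -1165834*1720 - 903119/1224 = -2005234480 - 903119/1224 = -2454407906639/1224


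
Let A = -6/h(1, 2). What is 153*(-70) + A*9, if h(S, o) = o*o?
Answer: -21447/2 ≈ -10724.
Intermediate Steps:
h(S, o) = o**2
A = -3/2 (A = -6/(2**2) = -6/4 = -6*1/4 = -3/2 ≈ -1.5000)
153*(-70) + A*9 = 153*(-70) - 3/2*9 = -10710 - 27/2 = -21447/2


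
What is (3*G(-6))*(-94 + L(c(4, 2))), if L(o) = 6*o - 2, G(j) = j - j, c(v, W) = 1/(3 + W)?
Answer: 0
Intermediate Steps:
G(j) = 0
L(o) = -2 + 6*o
(3*G(-6))*(-94 + L(c(4, 2))) = (3*0)*(-94 + (-2 + 6/(3 + 2))) = 0*(-94 + (-2 + 6/5)) = 0*(-94 - 4/5) = 0*(-474/5) = 0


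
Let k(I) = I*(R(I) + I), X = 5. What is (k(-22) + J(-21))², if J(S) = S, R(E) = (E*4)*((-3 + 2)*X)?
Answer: 84953089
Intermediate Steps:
R(E) = -20*E (R(E) = (E*4)*((-3 + 2)*5) = (4*E)*(-1*5) = (4*E)*(-5) = -20*E)
k(I) = -19*I² (k(I) = I*(-20*I + I) = I*(-19*I) = -19*I²)
(k(-22) + J(-21))² = (-19*(-22)² - 21)² = (-19*484 - 21)² = (-9196 - 21)² = (-9217)² = 84953089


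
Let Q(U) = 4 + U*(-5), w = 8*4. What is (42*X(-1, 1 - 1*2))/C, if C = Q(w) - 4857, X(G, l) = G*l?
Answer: -14/1671 ≈ -0.0083782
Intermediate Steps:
w = 32
Q(U) = 4 - 5*U
C = -5013 (C = (4 - 5*32) - 4857 = (4 - 160) - 4857 = -156 - 4857 = -5013)
(42*X(-1, 1 - 1*2))/C = (42*(-(1 - 1*2)))/(-5013) = (42*(-(1 - 2)))*(-1/5013) = (42*(-1*(-1)))*(-1/5013) = (42*1)*(-1/5013) = 42*(-1/5013) = -14/1671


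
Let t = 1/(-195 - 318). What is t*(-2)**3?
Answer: 8/513 ≈ 0.015595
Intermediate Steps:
t = -1/513 (t = 1/(-513) = -1/513 ≈ -0.0019493)
t*(-2)**3 = -1/513*(-2)**3 = -1/513*(-8) = 8/513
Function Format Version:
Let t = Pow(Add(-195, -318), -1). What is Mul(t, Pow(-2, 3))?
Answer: Rational(8, 513) ≈ 0.015595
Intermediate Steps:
t = Rational(-1, 513) (t = Pow(-513, -1) = Rational(-1, 513) ≈ -0.0019493)
Mul(t, Pow(-2, 3)) = Mul(Rational(-1, 513), Pow(-2, 3)) = Mul(Rational(-1, 513), -8) = Rational(8, 513)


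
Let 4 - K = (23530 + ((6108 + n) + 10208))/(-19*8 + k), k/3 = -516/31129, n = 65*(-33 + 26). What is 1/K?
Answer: 4733156/1245135063 ≈ 0.0038013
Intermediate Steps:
n = -455 (n = 65*(-7) = -455)
k = -1548/31129 (k = 3*(-516/31129) = -1548/31129 ≈ -0.049729)
K = 1245135063/4733156 (K = 4 - (23530 + ((6108 - 455) + 10208))/(-19*8 - 1548/31129) = 4 - (23530 + (5653 + 10208))/(-152 - 1548/31129) = 4 - (23530 + 15861)/(-4733156/31129) = 4 - 39391*(-31129)/4733156 = 4 - 1*(-1226202439/4733156) = 4 + 1226202439/4733156 = 1245135063/4733156 ≈ 263.07)
1/K = 1/(1245135063/4733156) = 4733156/1245135063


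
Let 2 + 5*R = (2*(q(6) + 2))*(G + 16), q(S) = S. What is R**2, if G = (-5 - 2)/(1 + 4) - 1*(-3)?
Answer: 1954404/625 ≈ 3127.0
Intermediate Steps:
G = 8/5 (G = -7/5 + 3 = 8/5 ≈ 1.6000)
R = 1398/25 (R = -2/5 + ((2*(6 + 2))*(8/5 + 16))/5 = -2/5 + ((2*8)*(88/5))/5 = -2/5 + (16*(88/5))/5 = -2/5 + (1/5)*(1408/5) = -2/5 + 1408/25 = 1398/25 ≈ 55.920)
R**2 = (1398/25)**2 = 1954404/625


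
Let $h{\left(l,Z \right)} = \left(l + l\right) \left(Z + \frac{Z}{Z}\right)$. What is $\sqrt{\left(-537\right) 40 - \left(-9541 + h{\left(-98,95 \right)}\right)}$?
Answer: $23 \sqrt{13} \approx 82.928$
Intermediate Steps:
$h{\left(l,Z \right)} = 2 l \left(1 + Z\right)$ ($h{\left(l,Z \right)} = 2 l \left(Z + 1\right) = 2 l \left(1 + Z\right)$)
$\sqrt{\left(-537\right) 40 - \left(-9541 + h{\left(-98,95 \right)}\right)} = \sqrt{\left(-537\right) 40 - \left(-9541 + 2 \left(-98\right) \left(1 + 95\right)\right)} = \sqrt{-21480 - \left(-9541 + 2 \left(-98\right) 96\right)} = \sqrt{-21480 + \left(9541 - -18816\right)} = \sqrt{-21480 + \left(9541 + 18816\right)} = \sqrt{-21480 + 28357} = \sqrt{6877} = 23 \sqrt{13}$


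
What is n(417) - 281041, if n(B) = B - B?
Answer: -281041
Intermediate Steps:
n(B) = 0
n(417) - 281041 = 0 - 281041 = -281041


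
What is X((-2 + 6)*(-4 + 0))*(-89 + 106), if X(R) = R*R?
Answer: 4352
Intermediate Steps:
X(R) = R²
X((-2 + 6)*(-4 + 0))*(-89 + 106) = ((-2 + 6)*(-4 + 0))²*(-89 + 106) = (4*(-4))²*17 = (-16)²*17 = 256*17 = 4352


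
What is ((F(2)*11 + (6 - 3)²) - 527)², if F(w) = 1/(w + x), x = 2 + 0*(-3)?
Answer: 4247721/16 ≈ 2.6548e+5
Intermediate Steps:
x = 2 (x = 2 + 0 = 2)
F(w) = 1/(2 + w) (F(w) = 1/(w + 2) = 1/(2 + w))
((F(2)*11 + (6 - 3)²) - 527)² = ((11/(2 + 2) + (6 - 3)²) - 527)² = ((11/4 + 3²) - 527)² = (((¼)*11 + 9) - 527)² = ((11/4 + 9) - 527)² = (47/4 - 527)² = (-2061/4)² = 4247721/16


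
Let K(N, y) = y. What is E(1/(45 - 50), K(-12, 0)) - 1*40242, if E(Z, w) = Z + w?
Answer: -201211/5 ≈ -40242.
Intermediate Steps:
E(1/(45 - 50), K(-12, 0)) - 1*40242 = (1/(45 - 50) + 0) - 1*40242 = (1/(-5) + 0) - 40242 = (-⅕ + 0) - 40242 = -⅕ - 40242 = -201211/5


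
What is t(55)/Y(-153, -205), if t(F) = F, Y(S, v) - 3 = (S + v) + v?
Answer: -11/112 ≈ -0.098214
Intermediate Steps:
Y(S, v) = 3 + S + 2*v (Y(S, v) = 3 + ((S + v) + v) = 3 + (S + 2*v) = 3 + S + 2*v)
t(55)/Y(-153, -205) = 55/(3 - 153 + 2*(-205)) = 55/(3 - 153 - 410) = 55/(-560) = 55*(-1/560) = -11/112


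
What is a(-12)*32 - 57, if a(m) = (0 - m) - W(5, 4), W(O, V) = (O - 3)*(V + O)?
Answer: -249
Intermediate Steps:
W(O, V) = (-3 + O)*(O + V)
a(m) = -18 - m (a(m) = (0 - m) - (5**2 - 3*5 - 3*4 + 5*4) = -m - (25 - 15 - 12 + 20) = -m - 1*18 = -m - 18 = -18 - m)
a(-12)*32 - 57 = (-18 - 1*(-12))*32 - 57 = (-18 + 12)*32 - 57 = -6*32 - 57 = -192 - 57 = -249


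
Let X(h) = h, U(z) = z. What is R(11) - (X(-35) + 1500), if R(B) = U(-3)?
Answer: -1468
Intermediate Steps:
R(B) = -3
R(11) - (X(-35) + 1500) = -3 - (-35 + 1500) = -3 - 1*1465 = -3 - 1465 = -1468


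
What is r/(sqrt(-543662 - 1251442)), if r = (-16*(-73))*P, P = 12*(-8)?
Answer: 4672*I*sqrt(12466)/6233 ≈ 83.689*I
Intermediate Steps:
P = -96
r = -112128 (r = -16*(-73)*(-96) = 1168*(-96) = -112128)
r/(sqrt(-543662 - 1251442)) = -112128/sqrt(-543662 - 1251442) = -112128*(-I*sqrt(12466)/149592) = -(-4672)*I*sqrt(12466)/6233 = 4672*I*sqrt(12466)/6233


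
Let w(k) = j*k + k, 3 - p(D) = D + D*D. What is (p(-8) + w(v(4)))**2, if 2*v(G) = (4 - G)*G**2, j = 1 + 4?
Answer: 2809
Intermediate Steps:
p(D) = 3 - D - D**2 (p(D) = 3 - (D + D*D) = 3 - (D + D**2) = 3 + (-D - D**2) = 3 - D - D**2)
j = 5
v(G) = G**2*(4 - G)/2 (v(G) = ((4 - G)*G**2)/2 = (G**2*(4 - G))/2 = G**2*(4 - G)/2)
w(k) = 6*k (w(k) = 5*k + k = 6*k)
(p(-8) + w(v(4)))**2 = ((3 - 1*(-8) - 1*(-8)**2) + 6*((1/2)*4**2*(4 - 1*4)))**2 = ((3 + 8 - 1*64) + 6*((1/2)*16*(4 - 4)))**2 = ((3 + 8 - 64) + 6*((1/2)*16*0))**2 = (-53 + 6*0)**2 = (-53 + 0)**2 = (-53)**2 = 2809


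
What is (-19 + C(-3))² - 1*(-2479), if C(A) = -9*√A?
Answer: 2597 + 342*I*√3 ≈ 2597.0 + 592.36*I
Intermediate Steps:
(-19 + C(-3))² - 1*(-2479) = (-19 - 9*I*√3)² - 1*(-2479) = (-19 - 9*I*√3)² + 2479 = 2479 + (-19 - 9*I*√3)²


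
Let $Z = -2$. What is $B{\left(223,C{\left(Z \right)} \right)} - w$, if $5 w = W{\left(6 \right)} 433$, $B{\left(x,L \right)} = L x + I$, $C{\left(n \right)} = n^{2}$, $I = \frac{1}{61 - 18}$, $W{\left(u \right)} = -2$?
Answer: $\frac{229023}{215} \approx 1065.2$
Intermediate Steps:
$I = \frac{1}{43} \approx 0.023256$
$B{\left(x,L \right)} = \frac{1}{43} + L x$ ($B{\left(x,L \right)} = L x + \frac{1}{43} = \frac{1}{43} + L x$)
$w = - \frac{866}{5}$ ($w = \frac{\left(-2\right) 433}{5} = \frac{1}{5} \left(-866\right) = - \frac{866}{5} \approx -173.2$)
$B{\left(223,C{\left(Z \right)} \right)} - w = \left(\frac{1}{43} + \left(-2\right)^{2} \cdot 223\right) - - \frac{866}{5} = \left(\frac{1}{43} + 4 \cdot 223\right) + \frac{866}{5} = \left(\frac{1}{43} + 892\right) + \frac{866}{5} = \frac{38357}{43} + \frac{866}{5} = \frac{229023}{215}$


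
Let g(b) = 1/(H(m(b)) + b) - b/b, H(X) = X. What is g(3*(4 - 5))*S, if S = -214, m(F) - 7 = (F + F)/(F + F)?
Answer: 856/5 ≈ 171.20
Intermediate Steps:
m(F) = 8 (m(F) = 7 + (F + F)/(F + F) = 7 + (2*F)/((2*F)) = 7 + (2*F)*(1/(2*F)) = 7 + 1 = 8)
g(b) = -1 + 1/(8 + b) (g(b) = 1/(8 + b) - b/b = 1/(8 + b) - 1*1 = 1/(8 + b) - 1 = -1 + 1/(8 + b))
g(3*(4 - 5))*S = ((-7 - 3*(4 - 5))/(8 + 3*(4 - 5)))*(-214) = ((-7 - 3*(-1))/(8 + 3*(-1)))*(-214) = ((-7 - 1*(-3))/(8 - 3))*(-214) = ((-7 + 3)/5)*(-214) = ((1/5)*(-4))*(-214) = -4/5*(-214) = 856/5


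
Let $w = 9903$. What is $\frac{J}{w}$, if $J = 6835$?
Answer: $\frac{6835}{9903} \approx 0.6902$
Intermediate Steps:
$\frac{J}{w} = \frac{6835}{9903}$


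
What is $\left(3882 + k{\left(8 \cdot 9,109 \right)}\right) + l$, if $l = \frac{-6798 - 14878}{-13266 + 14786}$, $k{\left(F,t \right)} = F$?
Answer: $\frac{1497101}{380} \approx 3939.7$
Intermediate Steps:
$l = - \frac{5419}{380}$ ($l = - \frac{21676}{1520} = \left(-21676\right) \frac{1}{1520} = - \frac{5419}{380} \approx -14.261$)
$\left(3882 + k{\left(8 \cdot 9,109 \right)}\right) + l = \left(3882 + 8 \cdot 9\right) - \frac{5419}{380} = \left(3882 + 72\right) - \frac{5419}{380} = 3954 - \frac{5419}{380} = \frac{1497101}{380}$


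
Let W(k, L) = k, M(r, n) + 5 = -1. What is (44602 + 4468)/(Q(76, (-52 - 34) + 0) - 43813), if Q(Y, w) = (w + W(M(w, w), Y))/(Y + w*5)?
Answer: -1737078/1550971 ≈ -1.1200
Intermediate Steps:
M(r, n) = -6 (M(r, n) = -5 - 1 = -6)
Q(Y, w) = (-6 + w)/(Y + 5*w) (Q(Y, w) = (w - 6)/(Y + w*5) = (-6 + w)/(Y + 5*w))
(44602 + 4468)/(Q(76, (-52 - 34) + 0) - 43813) = (44602 + 4468)/((-6 + ((-52 - 34) + 0))/(76 + 5*((-52 - 34) + 0)) - 43813) = 49070/((-6 + (-86 + 0))/(76 + 5*(-86 + 0)) - 43813) = 49070/((-6 - 86)/(76 + 5*(-86)) - 43813) = 49070/(-92/(76 - 430) - 43813) = 49070/(-92/(-354) - 43813) = 49070/(-1/354*(-92) - 43813) = 49070/(46/177 - 43813) = 49070/(-7754855/177) = 49070*(-177/7754855) = -1737078/1550971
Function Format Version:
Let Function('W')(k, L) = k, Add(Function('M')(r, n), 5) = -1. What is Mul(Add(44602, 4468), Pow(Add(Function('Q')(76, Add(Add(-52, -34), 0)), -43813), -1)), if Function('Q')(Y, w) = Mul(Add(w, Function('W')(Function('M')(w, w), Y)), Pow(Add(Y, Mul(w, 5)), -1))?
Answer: Rational(-1737078, 1550971) ≈ -1.1200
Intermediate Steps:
Function('M')(r, n) = -6 (Function('M')(r, n) = Add(-5, -1) = -6)
Function('Q')(Y, w) = Mul(Pow(Add(Y, Mul(5, w)), -1), Add(-6, w)) (Function('Q')(Y, w) = Mul(Add(w, -6), Pow(Add(Y, Mul(w, 5)), -1)) = Mul(Add(-6, w), Pow(Add(Y, Mul(5, w)), -1)) = Mul(Pow(Add(Y, Mul(5, w)), -1), Add(-6, w)))
Mul(Add(44602, 4468), Pow(Add(Function('Q')(76, Add(Add(-52, -34), 0)), -43813), -1)) = Mul(Add(44602, 4468), Pow(Add(Mul(Pow(Add(76, Mul(5, Add(Add(-52, -34), 0))), -1), Add(-6, Add(Add(-52, -34), 0))), -43813), -1)) = Mul(49070, Pow(Add(Mul(Pow(Add(76, Mul(5, Add(-86, 0))), -1), Add(-6, Add(-86, 0))), -43813), -1)) = Mul(49070, Pow(Add(Mul(Pow(Add(76, Mul(5, -86)), -1), Add(-6, -86)), -43813), -1)) = Mul(49070, Pow(Add(Mul(Pow(Add(76, -430), -1), -92), -43813), -1)) = Mul(49070, Pow(Add(Mul(Pow(-354, -1), -92), -43813), -1)) = Mul(49070, Pow(Add(Mul(Rational(-1, 354), -92), -43813), -1)) = Mul(49070, Pow(Add(Rational(46, 177), -43813), -1)) = Mul(49070, Pow(Rational(-7754855, 177), -1)) = Mul(49070, Rational(-177, 7754855)) = Rational(-1737078, 1550971)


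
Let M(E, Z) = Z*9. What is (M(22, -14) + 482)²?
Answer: 126736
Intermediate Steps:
M(E, Z) = 9*Z
(M(22, -14) + 482)² = (9*(-14) + 482)² = (-126 + 482)² = 356² = 126736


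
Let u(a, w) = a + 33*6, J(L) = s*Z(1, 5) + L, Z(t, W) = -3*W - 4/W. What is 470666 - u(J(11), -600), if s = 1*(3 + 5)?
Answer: 2352917/5 ≈ 4.7058e+5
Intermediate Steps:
s = 8 (s = 1*8 = 8)
Z(t, W) = -4/W - 3*W
J(L) = -632/5 + L (J(L) = 8*(-4/5 - 3*5) + L = 8*(-4*1/5 - 15) + L = 8*(-4/5 - 15) + L = 8*(-79/5) + L = -632/5 + L)
u(a, w) = 198 + a (u(a, w) = a + 198 = 198 + a)
470666 - u(J(11), -600) = 470666 - (198 + (-632/5 + 11)) = 470666 - (198 - 577/5) = 470666 - 1*413/5 = 470666 - 413/5 = 2352917/5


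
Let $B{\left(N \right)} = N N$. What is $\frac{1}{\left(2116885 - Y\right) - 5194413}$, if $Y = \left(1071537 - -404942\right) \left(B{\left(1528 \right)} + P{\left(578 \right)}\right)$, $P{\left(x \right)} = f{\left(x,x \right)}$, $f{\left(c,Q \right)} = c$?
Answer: $- \frac{1}{3448116027926} \approx -2.9001 \cdot 10^{-13}$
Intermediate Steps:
$B{\left(N \right)} = N^{2}$
$P{\left(x \right)} = x$
$Y = 3448112950398$ ($Y = \left(1071537 - -404942\right) \left(1528^{2} + 578\right) = \left(1071537 + \left(-616650 + 1021592\right)\right) \left(2334784 + 578\right) = \left(1071537 + 404942\right) 2335362 = 1476479 \cdot 2335362 = 3448112950398$)
$\frac{1}{\left(2116885 - Y\right) - 5194413} = \frac{1}{\left(2116885 - 3448112950398\right) - 5194413} = \frac{1}{-3448110833513 - 5194413} = \frac{1}{-3448116027926} = - \frac{1}{3448116027926}$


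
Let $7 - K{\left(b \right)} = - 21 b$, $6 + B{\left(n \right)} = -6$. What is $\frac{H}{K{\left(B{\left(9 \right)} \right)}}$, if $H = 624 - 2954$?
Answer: $\frac{466}{49} \approx 9.5102$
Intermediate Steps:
$B{\left(n \right)} = -12$ ($B{\left(n \right)} = -6 - 6 = -12$)
$K{\left(b \right)} = 7 + 21 b$ ($K{\left(b \right)} = 7 - - 21 b = 7 + 21 b$)
$H = -2330$ ($H = 624 - 2954 = -2330$)
$\frac{H}{K{\left(B{\left(9 \right)} \right)}} = - \frac{2330}{7 + 21 \left(-12\right)} = - \frac{2330}{7 - 252} = - \frac{2330}{-245} = \left(-2330\right) \left(- \frac{1}{245}\right) = \frac{466}{49}$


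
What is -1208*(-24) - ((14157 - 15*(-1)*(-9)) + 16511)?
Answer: -1541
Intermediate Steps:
-1208*(-24) - ((14157 - 15*(-1)*(-9)) + 16511) = 28992 - ((14157 + 15*(-9)) + 16511) = 28992 - ((14157 - 135) + 16511) = 28992 - (14022 + 16511) = 28992 - 1*30533 = 28992 - 30533 = -1541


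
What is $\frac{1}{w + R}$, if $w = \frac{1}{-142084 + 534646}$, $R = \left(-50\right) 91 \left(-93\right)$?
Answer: $\frac{392562}{166112610301} \approx 2.3632 \cdot 10^{-6}$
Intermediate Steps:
$R = 423150$ ($R = \left(-4550\right) \left(-93\right) = 423150$)
$w = \frac{1}{392562} \approx 2.5474 \cdot 10^{-6}$
$\frac{1}{w + R} = \frac{1}{\frac{1}{392562} + 423150} = \frac{1}{\frac{166112610301}{392562}} = \frac{392562}{166112610301}$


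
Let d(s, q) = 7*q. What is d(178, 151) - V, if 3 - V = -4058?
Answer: -3004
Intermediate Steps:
V = 4061 (V = 3 - 1*(-4058) = 3 + 4058 = 4061)
d(178, 151) - V = 7*151 - 1*4061 = 1057 - 4061 = -3004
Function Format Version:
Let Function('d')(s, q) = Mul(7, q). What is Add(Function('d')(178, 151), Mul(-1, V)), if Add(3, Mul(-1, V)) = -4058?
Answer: -3004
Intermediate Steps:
V = 4061 (V = Add(3, Mul(-1, -4058)) = Add(3, 4058) = 4061)
Add(Function('d')(178, 151), Mul(-1, V)) = Add(Mul(7, 151), Mul(-1, 4061)) = Add(1057, -4061) = -3004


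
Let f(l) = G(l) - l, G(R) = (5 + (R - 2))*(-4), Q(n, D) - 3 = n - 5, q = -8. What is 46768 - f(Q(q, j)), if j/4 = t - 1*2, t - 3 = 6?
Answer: 46730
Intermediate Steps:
t = 9 (t = 3 + 6 = 9)
j = 28 (j = 4*(9 - 1*2) = 4*(9 - 2) = 4*7 = 28)
Q(n, D) = -2 + n (Q(n, D) = 3 + (n - 5) = 3 + (-5 + n) = -2 + n)
G(R) = -12 - 4*R (G(R) = (5 + (-2 + R))*(-4) = (3 + R)*(-4) = -12 - 4*R)
f(l) = -12 - 5*l (f(l) = (-12 - 4*l) - l = -12 - 5*l)
46768 - f(Q(q, j)) = 46768 - (-12 - 5*(-2 - 8)) = 46768 - (-12 - 5*(-10)) = 46768 - (-12 + 50) = 46768 - 1*38 = 46768 - 38 = 46730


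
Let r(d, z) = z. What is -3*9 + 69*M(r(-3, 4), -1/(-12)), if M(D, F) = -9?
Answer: -648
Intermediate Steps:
-3*9 + 69*M(r(-3, 4), -1/(-12)) = -3*9 + 69*(-9) = -27 - 621 = -648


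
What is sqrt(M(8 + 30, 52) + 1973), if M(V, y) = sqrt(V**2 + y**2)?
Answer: sqrt(1973 + 2*sqrt(1037)) ≈ 45.138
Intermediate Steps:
sqrt(M(8 + 30, 52) + 1973) = sqrt(sqrt((8 + 30)**2 + 52**2) + 1973) = sqrt(sqrt(38**2 + 2704) + 1973) = sqrt(sqrt(1444 + 2704) + 1973) = sqrt(sqrt(4148) + 1973) = sqrt(2*sqrt(1037) + 1973) = sqrt(1973 + 2*sqrt(1037))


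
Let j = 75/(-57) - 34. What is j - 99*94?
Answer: -177485/19 ≈ -9341.3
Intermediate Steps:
j = -671/19 (j = 75*(-1/57) - 34 = -25/19 - 34 = -671/19 ≈ -35.316)
j - 99*94 = -671/19 - 99*94 = -671/19 - 9306 = -177485/19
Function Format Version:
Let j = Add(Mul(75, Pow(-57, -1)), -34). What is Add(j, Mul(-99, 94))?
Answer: Rational(-177485, 19) ≈ -9341.3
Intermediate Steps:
j = Rational(-671, 19) (j = Add(Mul(75, Rational(-1, 57)), -34) = Add(Rational(-25, 19), -34) = Rational(-671, 19) ≈ -35.316)
Add(j, Mul(-99, 94)) = Add(Rational(-671, 19), Mul(-99, 94)) = Add(Rational(-671, 19), -9306) = Rational(-177485, 19)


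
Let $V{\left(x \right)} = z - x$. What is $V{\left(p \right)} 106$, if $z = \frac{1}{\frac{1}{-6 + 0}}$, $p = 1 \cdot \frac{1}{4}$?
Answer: $- \frac{1325}{2} \approx -662.5$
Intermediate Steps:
$p = \frac{1}{4}$ ($p = 1 \cdot \frac{1}{4} = \frac{1}{4} \approx 0.25$)
$z = -6$ ($z = \frac{1}{\frac{1}{-6}} = \frac{1}{- \frac{1}{6}} = -6$)
$V{\left(x \right)} = -6 - x$
$V{\left(p \right)} 106 = \left(-6 - \frac{1}{4}\right) 106 = \left(- \frac{25}{4}\right) 106 = - \frac{1325}{2}$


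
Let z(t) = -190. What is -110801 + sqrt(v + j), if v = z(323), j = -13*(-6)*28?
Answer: -110801 + sqrt(1994) ≈ -1.1076e+5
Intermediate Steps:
j = 2184 (j = 78*28 = 2184)
v = -190
-110801 + sqrt(v + j) = -110801 + sqrt(-190 + 2184) = -110801 + sqrt(1994)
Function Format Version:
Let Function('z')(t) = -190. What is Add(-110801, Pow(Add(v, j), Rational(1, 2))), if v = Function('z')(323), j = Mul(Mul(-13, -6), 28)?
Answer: Add(-110801, Pow(1994, Rational(1, 2))) ≈ -1.1076e+5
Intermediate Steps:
j = 2184 (j = Mul(78, 28) = 2184)
v = -190
Add(-110801, Pow(Add(v, j), Rational(1, 2))) = Add(-110801, Pow(Add(-190, 2184), Rational(1, 2))) = Add(-110801, Pow(1994, Rational(1, 2)))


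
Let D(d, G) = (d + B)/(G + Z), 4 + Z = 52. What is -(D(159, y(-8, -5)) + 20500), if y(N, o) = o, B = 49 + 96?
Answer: -881804/43 ≈ -20507.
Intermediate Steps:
Z = 48 (Z = -4 + 52 = 48)
B = 145
D(d, G) = (145 + d)/(48 + G) (D(d, G) = (d + 145)/(G + 48) = (145 + d)/(48 + G))
-(D(159, y(-8, -5)) + 20500) = -((145 + 159)/(48 - 5) + 20500) = -(304/43 + 20500) = -1*881804/43 = -881804/43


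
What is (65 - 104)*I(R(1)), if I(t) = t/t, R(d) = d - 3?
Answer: -39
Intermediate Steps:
R(d) = -3 + d
I(t) = 1
(65 - 104)*I(R(1)) = (65 - 104)*1 = -39*1 = -39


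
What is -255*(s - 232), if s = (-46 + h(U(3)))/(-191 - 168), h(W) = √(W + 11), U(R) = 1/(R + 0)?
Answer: 21226710/359 + 85*√102/359 ≈ 59130.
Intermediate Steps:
U(R) = 1/R
h(W) = √(11 + W)
s = 46/359 - √102/1077 (s = (-46 + √(11 + 1/3))/(-191 - 168) = (-46 + √(11 + ⅓))/(-359) = (-46 + √(34/3))*(-1/359) = (-46 + √102/3)*(-1/359) = 46/359 - √102/1077 ≈ 0.11876)
-255*(s - 232) = -255*((46/359 - √102/1077) - 232) = -255*(-83242/359 - √102/1077) = 21226710/359 + 85*√102/359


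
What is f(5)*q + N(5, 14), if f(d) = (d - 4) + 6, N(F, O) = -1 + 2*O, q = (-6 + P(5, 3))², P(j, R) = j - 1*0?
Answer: 34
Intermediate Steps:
P(j, R) = j (P(j, R) = j + 0 = j)
q = 1 (q = (-6 + 5)² = (-1)² = 1)
f(d) = 2 + d (f(d) = (-4 + d) + 6 = 2 + d)
f(5)*q + N(5, 14) = (2 + 5)*1 + (-1 + 2*14) = 7*1 + (-1 + 28) = 7 + 27 = 34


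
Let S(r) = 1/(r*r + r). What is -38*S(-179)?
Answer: -19/15931 ≈ -0.0011926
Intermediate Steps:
S(r) = 1/(r + r²) (S(r) = 1/(r² + r) = 1/(r + r²))
-38*S(-179) = -38/((-179)*(1 - 179)) = -(-38)/(179*(-178)) = -(-38)*(-1)/(179*178) = -38*1/31862 = -19/15931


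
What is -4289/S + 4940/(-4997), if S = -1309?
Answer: 787667/344267 ≈ 2.2880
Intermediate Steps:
-4289/S + 4940/(-4997) = -4289/(-1309) + 4940/(-4997) = -4289*(-1/1309) + 4940*(-1/4997) = 4289/1309 - 260/263 = 787667/344267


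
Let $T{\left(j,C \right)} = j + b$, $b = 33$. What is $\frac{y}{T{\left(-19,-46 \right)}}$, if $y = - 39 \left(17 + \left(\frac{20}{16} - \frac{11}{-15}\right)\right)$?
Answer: $- \frac{14807}{280} \approx -52.882$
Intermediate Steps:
$T{\left(j,C \right)} = 33 + j$ ($T{\left(j,C \right)} = j + 33 = 33 + j$)
$y = - \frac{14807}{20}$ ($y = - 39 \left(17 + \left(20 \cdot \frac{1}{16} - - \frac{11}{15}\right)\right) = - 39 \left(17 + \left(\frac{5}{4} + \frac{11}{15}\right)\right) = - 39 \left(17 + \frac{119}{60}\right) = \left(-39\right) \frac{1139}{60} = - \frac{14807}{20} \approx -740.35$)
$\frac{y}{T{\left(-19,-46 \right)}} = - \frac{14807}{20 \left(33 - 19\right)} = - \frac{14807}{20 \cdot 14} = \left(- \frac{14807}{20}\right) \frac{1}{14} = - \frac{14807}{280}$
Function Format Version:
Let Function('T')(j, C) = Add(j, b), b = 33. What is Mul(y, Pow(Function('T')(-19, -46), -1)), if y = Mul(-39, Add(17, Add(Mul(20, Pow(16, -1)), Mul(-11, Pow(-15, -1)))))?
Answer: Rational(-14807, 280) ≈ -52.882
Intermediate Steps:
Function('T')(j, C) = Add(33, j) (Function('T')(j, C) = Add(j, 33) = Add(33, j))
y = Rational(-14807, 20) (y = Mul(-39, Add(17, Add(Mul(20, Rational(1, 16)), Mul(-11, Rational(-1, 15))))) = Mul(-39, Add(17, Add(Rational(5, 4), Rational(11, 15)))) = Mul(-39, Add(17, Rational(119, 60))) = Mul(-39, Rational(1139, 60)) = Rational(-14807, 20) ≈ -740.35)
Mul(y, Pow(Function('T')(-19, -46), -1)) = Mul(Rational(-14807, 20), Pow(Add(33, -19), -1)) = Mul(Rational(-14807, 20), Pow(14, -1)) = Mul(Rational(-14807, 20), Rational(1, 14)) = Rational(-14807, 280)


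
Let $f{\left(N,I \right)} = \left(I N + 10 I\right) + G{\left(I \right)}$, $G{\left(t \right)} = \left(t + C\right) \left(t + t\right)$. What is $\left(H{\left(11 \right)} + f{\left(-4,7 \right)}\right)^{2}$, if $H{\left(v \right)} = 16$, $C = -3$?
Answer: $12996$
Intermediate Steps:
$G{\left(t \right)} = 2 t \left(-3 + t\right)$ ($G{\left(t \right)} = \left(t - 3\right) \left(t + t\right) = \left(-3 + t\right) 2 t = 2 t \left(-3 + t\right)$)
$f{\left(N,I \right)} = 10 I + I N + 2 I \left(-3 + I\right)$ ($f{\left(N,I \right)} = \left(I N + 10 I\right) + 2 I \left(-3 + I\right) = \left(10 I + I N\right) + 2 I \left(-3 + I\right) = 10 I + I N + 2 I \left(-3 + I\right)$)
$\left(H{\left(11 \right)} + f{\left(-4,7 \right)}\right)^{2} = \left(16 + 7 \left(4 - 4 + 2 \cdot 7\right)\right)^{2} = \left(16 + 7 \left(4 - 4 + 14\right)\right)^{2} = \left(16 + 7 \cdot 14\right)^{2} = \left(16 + 98\right)^{2} = 114^{2} = 12996$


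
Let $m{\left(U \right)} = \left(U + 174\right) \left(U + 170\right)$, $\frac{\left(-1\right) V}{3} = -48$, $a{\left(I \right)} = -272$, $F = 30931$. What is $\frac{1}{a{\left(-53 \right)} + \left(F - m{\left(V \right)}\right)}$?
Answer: $- \frac{1}{69193} \approx -1.4452 \cdot 10^{-5}$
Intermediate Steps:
$V = 144$ ($V = \left(-3\right) \left(-48\right) = 144$)
$m{\left(U \right)} = \left(170 + U\right) \left(174 + U\right)$ ($m{\left(U \right)} = \left(174 + U\right) \left(170 + U\right) = \left(170 + U\right) \left(174 + U\right)$)
$\frac{1}{a{\left(-53 \right)} + \left(F - m{\left(V \right)}\right)} = \frac{1}{-272 + \left(30931 - \left(29580 + 144^{2} + 344 \cdot 144\right)\right)} = \frac{1}{-272 + \left(30931 - \left(29580 + 20736 + 49536\right)\right)} = \frac{1}{-272 + \left(30931 - 99852\right)} = \frac{1}{-272 - 68921} = \frac{1}{-69193} = - \frac{1}{69193}$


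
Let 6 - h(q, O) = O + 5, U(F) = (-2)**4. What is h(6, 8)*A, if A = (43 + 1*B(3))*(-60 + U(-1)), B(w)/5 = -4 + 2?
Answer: 10164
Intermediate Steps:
U(F) = 16
B(w) = -10 (B(w) = 5*(-4 + 2) = 5*(-2) = -10)
h(q, O) = 1 - O (h(q, O) = 6 - (O + 5) = 6 - (5 + O) = 6 + (-5 - O) = 1 - O)
A = -1452 (A = (43 + 1*(-10))*(-60 + 16) = (43 - 10)*(-44) = 33*(-44) = -1452)
h(6, 8)*A = (1 - 1*8)*(-1452) = (1 - 8)*(-1452) = -7*(-1452) = 10164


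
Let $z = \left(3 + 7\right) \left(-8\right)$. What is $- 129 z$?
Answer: $10320$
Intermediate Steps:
$z = -80$ ($z = 10 \left(-8\right) = -80$)
$- 129 z = \left(-129\right) \left(-80\right) = 10320$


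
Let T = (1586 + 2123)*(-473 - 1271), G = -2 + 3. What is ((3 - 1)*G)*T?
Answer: -12936992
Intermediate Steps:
G = 1
T = -6468496 (T = 3709*(-1744) = -6468496)
((3 - 1)*G)*T = ((3 - 1)*1)*(-6468496) = (2*1)*(-6468496) = 2*(-6468496) = -12936992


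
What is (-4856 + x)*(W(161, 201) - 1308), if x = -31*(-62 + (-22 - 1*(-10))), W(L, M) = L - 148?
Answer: 3317790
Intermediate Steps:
W(L, M) = -148 + L
x = 2294 (x = -31*(-62 + (-22 + 10)) = -31*(-62 - 12) = -31*(-74) = 2294)
(-4856 + x)*(W(161, 201) - 1308) = (-4856 + 2294)*((-148 + 161) - 1308) = -2562*(13 - 1308) = -2562*(-1295) = 3317790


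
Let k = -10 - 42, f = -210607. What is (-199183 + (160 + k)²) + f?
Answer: -398126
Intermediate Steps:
k = -52
(-199183 + (160 + k)²) + f = (-199183 + (160 - 52)²) - 210607 = (-199183 + 108²) - 210607 = (-199183 + 11664) - 210607 = -187519 - 210607 = -398126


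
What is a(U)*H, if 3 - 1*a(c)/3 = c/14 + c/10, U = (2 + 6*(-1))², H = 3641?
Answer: 98307/35 ≈ 2808.8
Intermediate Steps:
U = 16 (U = (2 - 6)² = (-4)² = 16)
a(c) = 9 - 18*c/35 (a(c) = 9 - 3*(c/14 + c/10) = 9 - 18*c/35)
a(U)*H = (9 - 18/35*16)*3641 = (9 - 288/35)*3641 = (27/35)*3641 = 98307/35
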